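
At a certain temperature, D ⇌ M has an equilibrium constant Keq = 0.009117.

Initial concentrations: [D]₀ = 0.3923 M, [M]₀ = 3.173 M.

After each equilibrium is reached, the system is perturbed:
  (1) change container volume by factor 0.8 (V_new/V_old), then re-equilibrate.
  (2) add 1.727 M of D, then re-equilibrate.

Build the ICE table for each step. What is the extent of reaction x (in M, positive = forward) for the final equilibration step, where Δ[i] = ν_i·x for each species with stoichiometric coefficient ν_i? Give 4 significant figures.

Q₀ = 8.088 vs Keq = 0.009117 ⇒ Q>K, reverse
Step 1:
                  D         M
  I          0.3923     3.173
  C           3.141    -3.141
  E           3.533   0.03221
  solve Keq expr → x = -3.141; check Q = 0.009117
Then change container volume by factor 0.8 (V_new/V_old).
Step 2:
                  D         M
  I           4.416   0.04026
  C               0         0
  E           4.416   0.04026
  solve Keq expr → x = 0; check Q = 0.009117
Then add 1.727 M of D.
Step 3:
                  D         M
  I           6.143   0.04026
  C         -0.0156    0.0156
  E           6.128   0.05587
  solve Keq expr → x = 0.0156; check Q = 0.009117

x = 0.0156 M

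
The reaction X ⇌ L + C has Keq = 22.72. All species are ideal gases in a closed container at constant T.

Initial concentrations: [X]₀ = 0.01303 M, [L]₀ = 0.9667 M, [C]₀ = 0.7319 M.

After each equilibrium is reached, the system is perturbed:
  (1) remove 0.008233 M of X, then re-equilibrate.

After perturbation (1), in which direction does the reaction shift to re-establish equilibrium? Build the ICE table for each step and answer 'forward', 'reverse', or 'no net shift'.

Direction: reverse

Q₀ = 54.3 vs Keq = 22.72 ⇒ Q>K, reverse
Step 1:
                   X          L          C
  I          0.01303     0.9667     0.7319
  C          0.01686   -0.01686   -0.01686
  E          0.02989     0.9498      0.715
  solve Keq expr → x = -0.01686; check Q = 22.72
Then remove 0.008233 M of X.
Step 2:
                   X          L          C
  I          0.02166     0.9498      0.715
  C         0.007673  -0.007673  -0.007673
  E          0.02933     0.9422     0.7074
  solve Keq expr → x = -0.007673; check Q = 22.72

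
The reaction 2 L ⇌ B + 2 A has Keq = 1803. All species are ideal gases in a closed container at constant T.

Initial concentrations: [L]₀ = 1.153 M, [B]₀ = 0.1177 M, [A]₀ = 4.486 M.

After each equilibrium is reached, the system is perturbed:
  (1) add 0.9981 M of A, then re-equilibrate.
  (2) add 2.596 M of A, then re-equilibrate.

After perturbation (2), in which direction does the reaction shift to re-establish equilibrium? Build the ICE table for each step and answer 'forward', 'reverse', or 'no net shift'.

Q₀ = 1.782 vs Keq = 1803 ⇒ Q<K, forward
Step 1:
                    L           B           A
  init          1.153      0.1177       4.486
  Δ            -1.049      0.5243       1.049
  eq           0.1044       0.642       5.535
  solve Keq expr → x = 0.5243; check Q = 1803
Then add 0.9981 M of A.
Step 2:
                    L           B           A
  init         0.1044       0.642       6.533
  Δ           0.01765   -0.008826    -0.01765
  eq           0.1221      0.6332       6.515
  solve Keq expr → x = -0.008826; check Q = 1803
Then add 2.596 M of A.
Step 3:
                    L           B           A
  init         0.1221      0.6332       9.111
  Δ           0.04478    -0.02239    -0.04478
  eq           0.1669      0.6108       9.066
  solve Keq expr → x = -0.02239; check Q = 1803

Direction: reverse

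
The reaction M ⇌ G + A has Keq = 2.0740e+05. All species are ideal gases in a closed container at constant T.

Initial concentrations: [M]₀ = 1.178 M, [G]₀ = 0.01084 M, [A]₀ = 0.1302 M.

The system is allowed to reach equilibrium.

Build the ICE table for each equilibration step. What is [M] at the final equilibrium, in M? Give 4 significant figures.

[M]_eq = 7.4987e-06 M

Q₀ = 0.001198 vs Keq = 2.0740e+05 ⇒ Q<K, forward
Step 1:
                    M           G           A
  I             1.178     0.01084      0.1302
  C            -1.178       1.178       1.178
  E        7.4987e-06       1.189       1.308
  solve Keq expr → x = 1.178; check Q = 2.0740e+05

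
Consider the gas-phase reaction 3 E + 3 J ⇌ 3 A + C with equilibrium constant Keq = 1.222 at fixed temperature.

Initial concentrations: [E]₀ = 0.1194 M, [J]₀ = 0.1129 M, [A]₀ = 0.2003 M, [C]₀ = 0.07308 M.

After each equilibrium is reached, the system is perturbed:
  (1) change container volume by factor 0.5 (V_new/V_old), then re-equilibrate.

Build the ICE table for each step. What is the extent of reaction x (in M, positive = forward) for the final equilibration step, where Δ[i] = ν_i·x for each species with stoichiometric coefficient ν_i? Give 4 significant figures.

x = 0.01487 M

Q₀ = 239.7 vs Keq = 1.222 ⇒ Q>K, reverse
Step 1:
                   E          J          A          C
  Initial     0.1194     0.1129     0.2003    0.07308
  Change     0.08239    0.08239   -0.08239   -0.02746
  Equil       0.2018     0.1953     0.1179    0.04562
  solve Keq expr → x = -0.02746; check Q = 1.222
Then change container volume by factor 0.5 (V_new/V_old).
Step 2:
                   E          J          A          C
  Initial     0.4036     0.3906     0.2358    0.09123
  Change    -0.04462   -0.04462    0.04462    0.01487
  Equil        0.359      0.346     0.2804     0.1061
  solve Keq expr → x = 0.01487; check Q = 1.222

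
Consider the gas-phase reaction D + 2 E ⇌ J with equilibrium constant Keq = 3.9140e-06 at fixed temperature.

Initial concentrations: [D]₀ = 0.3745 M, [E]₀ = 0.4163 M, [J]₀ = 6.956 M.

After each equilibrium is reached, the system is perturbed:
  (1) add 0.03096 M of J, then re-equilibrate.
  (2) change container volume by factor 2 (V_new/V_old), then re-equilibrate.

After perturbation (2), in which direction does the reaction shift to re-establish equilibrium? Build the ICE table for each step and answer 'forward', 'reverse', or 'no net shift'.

Q₀ = 107.2 vs Keq = 3.9140e-06 ⇒ Q>K, reverse
Step 1:
                   D          E          J
  Initial     0.3745     0.4163      6.956
  Change        6.95       13.9      -6.95
  Equil        7.325      14.32   0.005876
  solve Keq expr → x = -6.95; check Q = 3.9140e-06
Then add 0.03096 M of J.
Step 2:
                   D          E          J
  Initial      7.325      14.32    0.03684
  Change     0.03088    0.06177   -0.03088
  Equil        7.356      14.38   0.005952
  solve Keq expr → x = -0.03088; check Q = 3.9140e-06
Then change container volume by factor 2 (V_new/V_old).
Step 3:
                   D          E          J
  Initial      3.678      7.189   0.002976
  Change    0.002231   0.004461  -0.002231
  Equil         3.68      7.194 7.4535e-04
  solve Keq expr → x = -0.002231; check Q = 3.9140e-06

Direction: reverse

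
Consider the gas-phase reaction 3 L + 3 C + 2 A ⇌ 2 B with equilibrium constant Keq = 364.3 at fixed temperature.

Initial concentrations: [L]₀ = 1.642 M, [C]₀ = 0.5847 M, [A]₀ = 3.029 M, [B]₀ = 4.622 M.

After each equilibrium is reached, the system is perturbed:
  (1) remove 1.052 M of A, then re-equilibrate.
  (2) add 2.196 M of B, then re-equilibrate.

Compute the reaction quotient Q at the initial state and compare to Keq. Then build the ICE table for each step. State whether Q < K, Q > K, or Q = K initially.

Q₀ = 2.631 vs Keq = 364.3 ⇒ Q<K, forward
Step 1:
                  L         C         A         B
  Initial     1.642    0.5847     3.029     4.622
  Change    -0.4168   -0.4168   -0.2779    0.2779
  Equil       1.225    0.1679     2.751       4.9
  solve Keq expr → x = 0.1389; check Q = 364.3
Then remove 1.052 M of A.
Step 2:
                  L         C         A         B
  Initial     1.225    0.1679     1.699       4.9
  Change    0.05054   0.05054    0.0337   -0.0337
  Equil       1.276    0.2185     1.733     4.866
  solve Keq expr → x = -0.01685; check Q = 364.3
Then add 2.196 M of B.
Step 3:
                  L         C         A         B
  Initial     1.276    0.2185     1.733     7.062
  Change    0.04748   0.04748   0.03166  -0.03166
  Equil       1.323    0.2659     1.764     7.031
  solve Keq expr → x = -0.01583; check Q = 364.3

Q₀ = 2.631; Q < K (proceeds forward)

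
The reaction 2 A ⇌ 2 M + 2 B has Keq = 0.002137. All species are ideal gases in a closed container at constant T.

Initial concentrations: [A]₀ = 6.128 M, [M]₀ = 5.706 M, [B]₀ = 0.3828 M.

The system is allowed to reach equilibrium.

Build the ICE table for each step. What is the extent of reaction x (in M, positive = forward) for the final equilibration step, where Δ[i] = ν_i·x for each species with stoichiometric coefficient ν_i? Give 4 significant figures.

x = -0.1637 M

Q₀ = 0.127 vs Keq = 0.002137 ⇒ Q>K, reverse
Step 1:
                    A           M           B
  I             6.128       5.706      0.3828
  C            0.3273     -0.3273     -0.3273
  E             6.455       5.379     0.05548
  solve Keq expr → x = -0.1637; check Q = 0.002137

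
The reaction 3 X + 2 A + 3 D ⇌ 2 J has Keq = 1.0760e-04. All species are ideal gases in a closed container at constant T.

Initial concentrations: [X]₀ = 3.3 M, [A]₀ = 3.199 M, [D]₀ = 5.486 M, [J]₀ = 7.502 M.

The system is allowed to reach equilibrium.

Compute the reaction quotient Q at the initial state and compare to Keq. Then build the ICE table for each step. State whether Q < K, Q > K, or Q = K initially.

Q₀ = 9.2686e-04 vs Keq = 1.0760e-04 ⇒ Q>K, reverse
Step 1:
                    X           A           D           J
  I               3.3       3.199       5.486       7.502
  C             1.174      0.7829       1.174     -0.7829
  E             4.474       3.982        6.66       6.719
  solve Keq expr → x = -0.3914; check Q = 1.0760e-04

Q₀ = 9.2686e-04; Q > K (proceeds reverse)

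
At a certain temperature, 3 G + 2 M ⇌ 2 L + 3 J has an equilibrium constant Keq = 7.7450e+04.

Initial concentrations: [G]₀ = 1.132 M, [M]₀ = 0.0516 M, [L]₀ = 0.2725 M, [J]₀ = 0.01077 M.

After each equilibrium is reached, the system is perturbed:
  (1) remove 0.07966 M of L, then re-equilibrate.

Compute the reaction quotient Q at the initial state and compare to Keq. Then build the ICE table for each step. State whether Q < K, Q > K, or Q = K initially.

Q₀ = 2.4018e-05 vs Keq = 7.7450e+04 ⇒ Q<K, forward
Step 1:
                    G           M           L           J
  I             1.132      0.0516      0.2725     0.01077
  C          -0.07736    -0.05157     0.05157     0.07736
  E             1.055  2.8128e-05      0.3241     0.08813
  solve Keq expr → x = 0.02579; check Q = 7.7450e+04
Then remove 0.07966 M of L.
Step 2:
                    G           M           L           J
  I             1.055  2.8128e-05      0.2444     0.08813
  C       -1.0364e-05 -6.9095e-06  6.9095e-06  1.0364e-05
  E             1.055  2.1219e-05      0.2444     0.08814
  solve Keq expr → x = 3.4548e-06; check Q = 7.7450e+04

Q₀ = 2.4018e-05; Q < K (proceeds forward)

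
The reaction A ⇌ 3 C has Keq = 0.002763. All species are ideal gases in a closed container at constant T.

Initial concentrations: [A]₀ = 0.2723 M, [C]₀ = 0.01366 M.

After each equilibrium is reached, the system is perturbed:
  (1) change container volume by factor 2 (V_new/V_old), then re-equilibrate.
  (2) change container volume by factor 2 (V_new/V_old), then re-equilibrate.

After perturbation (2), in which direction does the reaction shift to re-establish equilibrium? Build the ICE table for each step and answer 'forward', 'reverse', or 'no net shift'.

Direction: forward

Q₀ = 9.3606e-06 vs Keq = 0.002763 ⇒ Q<K, forward
Step 1:
                  A         C
  Initial    0.2723   0.01366
  Change   -0.02481   0.07444
  Equil      0.2475    0.0881
  solve Keq expr → x = 0.02481; check Q = 0.002763
Then change container volume by factor 2 (V_new/V_old).
Step 2:
                  A         C
  Initial    0.1237   0.04405
  Change  -0.008105   0.02431
  Equil      0.1156   0.06836
  solve Keq expr → x = 0.008105; check Q = 0.002763
Then change container volume by factor 2 (V_new/V_old).
Step 3:
                  A         C
  Initial   0.05782   0.03418
  Change   -0.00604   0.01812
  Equil     0.05178    0.0523
  solve Keq expr → x = 0.00604; check Q = 0.002763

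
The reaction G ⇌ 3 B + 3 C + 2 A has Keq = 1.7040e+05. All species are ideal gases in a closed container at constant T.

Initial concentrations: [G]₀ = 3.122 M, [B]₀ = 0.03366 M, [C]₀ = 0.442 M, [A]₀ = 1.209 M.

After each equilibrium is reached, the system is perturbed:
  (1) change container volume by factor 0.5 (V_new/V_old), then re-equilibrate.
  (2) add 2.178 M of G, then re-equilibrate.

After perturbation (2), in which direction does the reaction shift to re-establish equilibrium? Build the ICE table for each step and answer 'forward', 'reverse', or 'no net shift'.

Q₀ = 1.5418e-06 vs Keq = 1.7040e+05 ⇒ Q<K, forward
Step 1:
                    G           B           C           A
  I             3.122     0.03366       0.442       1.209
  C            -1.562       4.685       4.685       3.124
  E              1.56       4.719       5.127       4.333
  solve Keq expr → x = 1.562; check Q = 1.7040e+05
Then change container volume by factor 0.5 (V_new/V_old).
Step 2:
                    G           B           C           A
  I              3.12       9.438       10.25       8.665
  C             1.484      -4.453      -4.453      -2.969
  E             4.605       4.985       5.801       5.696
  solve Keq expr → x = -1.484; check Q = 1.7040e+05
Then add 2.178 M of G.
Step 3:
                    G           B           C           A
  I             6.783       4.985       5.801       5.696
  C          -0.09422      0.2827      0.2827      0.1884
  E             6.689       5.267       6.084       5.885
  solve Keq expr → x = 0.09422; check Q = 1.7040e+05

Direction: forward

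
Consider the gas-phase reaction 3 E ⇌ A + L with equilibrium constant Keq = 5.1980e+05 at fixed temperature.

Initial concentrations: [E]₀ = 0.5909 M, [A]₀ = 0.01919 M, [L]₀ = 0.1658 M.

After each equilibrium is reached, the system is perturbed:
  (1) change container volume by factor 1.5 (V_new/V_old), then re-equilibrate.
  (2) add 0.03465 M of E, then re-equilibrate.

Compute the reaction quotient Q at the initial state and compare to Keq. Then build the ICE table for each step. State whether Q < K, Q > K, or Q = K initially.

Q₀ = 0.01542; Q < K (proceeds forward)

Q₀ = 0.01542 vs Keq = 5.1980e+05 ⇒ Q<K, forward
Step 1:
                  E         A         L
  I          0.5909   0.01919    0.1658
  C         -0.5856    0.1952    0.1952
  E          0.0053    0.2144     0.361
  solve Keq expr → x = 0.1952; check Q = 5.1980e+05
Then change container volume by factor 1.5 (V_new/V_old).
Step 2:
                  E         A         L
  I        0.003533    0.1429    0.2407
  C       5.0879e-04 -1.6960e-04 -1.6960e-04
  E        0.004042    0.1428    0.2405
  solve Keq expr → x = -1.6960e-04; check Q = 5.1980e+05
Then add 0.03465 M of E.
Step 3:
                  E         A         L
  I         0.03869    0.1428    0.2405
  C        -0.03448   0.01149   0.01149
  E        0.004213    0.1543     0.252
  solve Keq expr → x = 0.01149; check Q = 5.1980e+05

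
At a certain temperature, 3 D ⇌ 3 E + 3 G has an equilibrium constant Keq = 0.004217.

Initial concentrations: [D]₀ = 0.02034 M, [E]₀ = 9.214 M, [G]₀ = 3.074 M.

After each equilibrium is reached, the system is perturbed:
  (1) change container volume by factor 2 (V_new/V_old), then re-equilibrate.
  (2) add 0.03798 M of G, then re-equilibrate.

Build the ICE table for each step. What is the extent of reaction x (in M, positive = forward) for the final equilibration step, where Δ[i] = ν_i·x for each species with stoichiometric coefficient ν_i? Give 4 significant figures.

x = -0.01176 M

Q₀ = 2.7002e+09 vs Keq = 0.004217 ⇒ Q>K, reverse
Step 1:
                    D           E           G
  I           0.02034       9.214       3.074
  C             2.996      -2.996      -2.996
  E             3.016       6.218     0.07836
  solve Keq expr → x = -0.9985; check Q = 0.004217
Then change container volume by factor 2 (V_new/V_old).
Step 2:
                    D           E           G
  I             1.508       3.109     0.03918
  C           -0.0364      0.0364      0.0364
  E             1.472       3.146     0.07558
  solve Keq expr → x = 0.01213; check Q = 0.004217
Then add 0.03798 M of G.
Step 3:
                    D           E           G
  I             1.472       3.146      0.1136
  C           0.03529    -0.03529    -0.03529
  E             1.507        3.11     0.07827
  solve Keq expr → x = -0.01176; check Q = 0.004217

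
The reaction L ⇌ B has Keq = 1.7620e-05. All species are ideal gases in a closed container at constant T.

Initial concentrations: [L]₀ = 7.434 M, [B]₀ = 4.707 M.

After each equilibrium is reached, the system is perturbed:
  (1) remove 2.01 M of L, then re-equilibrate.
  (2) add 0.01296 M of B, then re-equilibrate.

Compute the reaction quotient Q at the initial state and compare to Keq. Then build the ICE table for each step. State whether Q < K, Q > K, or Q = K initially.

Q₀ = 0.6332; Q > K (proceeds reverse)

Q₀ = 0.6332 vs Keq = 1.7620e-05 ⇒ Q>K, reverse
Step 1:
                   L          B
  I            7.434      4.707
  C            4.707     -4.707
  E            12.14 2.1392e-04
  solve Keq expr → x = -4.707; check Q = 1.7620e-05
Then remove 2.01 M of L.
Step 2:
                   L          B
  I            10.13 2.1392e-04
  C       3.5416e-05 -3.5416e-05
  E            10.13 1.7851e-04
  solve Keq expr → x = -3.5416e-05; check Q = 1.7620e-05
Then add 0.01296 M of B.
Step 3:
                   L          B
  I            10.13    0.01314
  C          0.01296   -0.01296
  E            10.14 1.7873e-04
  solve Keq expr → x = -0.01296; check Q = 1.7620e-05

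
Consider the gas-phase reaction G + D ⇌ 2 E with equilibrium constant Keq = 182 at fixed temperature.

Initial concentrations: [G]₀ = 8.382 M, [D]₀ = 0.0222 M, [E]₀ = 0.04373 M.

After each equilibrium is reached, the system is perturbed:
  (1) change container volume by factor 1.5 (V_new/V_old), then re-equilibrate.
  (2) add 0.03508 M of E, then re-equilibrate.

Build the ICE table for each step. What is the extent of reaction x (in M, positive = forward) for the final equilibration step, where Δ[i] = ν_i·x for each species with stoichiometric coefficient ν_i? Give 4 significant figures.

Q₀ = 0.01028 vs Keq = 182 ⇒ Q<K, forward
Step 1:
                    G           D           E
  init          8.382      0.0222     0.04373
  Δ          -0.02219    -0.02219     0.04439
  eq             8.36  5.1036e-06     0.08812
  solve Keq expr → x = 0.02219; check Q = 182
Then change container volume by factor 1.5 (V_new/V_old).
Step 2:
                    G           D           E
  init          5.573  3.4024e-06     0.05875
  Δ                 0           0           0
  eq            5.573  3.4024e-06     0.05875
  solve Keq expr → x = 0; check Q = 182
Then add 0.03508 M of E.
Step 3:
                    G           D           E
  init          5.573  3.4024e-06     0.09383
  Δ        5.2747e-06  5.2747e-06 -1.0549e-05
  eq            5.573  8.6771e-06     0.09382
  solve Keq expr → x = -5.2747e-06; check Q = 182

x = -5.2747e-06 M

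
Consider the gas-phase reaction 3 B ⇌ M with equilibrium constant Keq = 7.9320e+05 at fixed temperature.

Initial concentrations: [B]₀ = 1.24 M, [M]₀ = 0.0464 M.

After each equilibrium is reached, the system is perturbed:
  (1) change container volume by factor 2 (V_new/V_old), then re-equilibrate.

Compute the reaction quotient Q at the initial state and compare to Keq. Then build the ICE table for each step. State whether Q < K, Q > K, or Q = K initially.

Q₀ = 0.02434; Q < K (proceeds forward)

Q₀ = 0.02434 vs Keq = 7.9320e+05 ⇒ Q<K, forward
Step 1:
                    B           M
  I              1.24      0.0464
  C            -1.232      0.4106
  E          0.008321       0.457
  solve Keq expr → x = 0.4106; check Q = 7.9320e+05
Then change container volume by factor 2 (V_new/V_old).
Step 2:
                    B           M
  I           0.00416      0.2285
  C          0.002436 -8.1200e-04
  E          0.006596      0.2277
  solve Keq expr → x = -8.1200e-04; check Q = 7.9320e+05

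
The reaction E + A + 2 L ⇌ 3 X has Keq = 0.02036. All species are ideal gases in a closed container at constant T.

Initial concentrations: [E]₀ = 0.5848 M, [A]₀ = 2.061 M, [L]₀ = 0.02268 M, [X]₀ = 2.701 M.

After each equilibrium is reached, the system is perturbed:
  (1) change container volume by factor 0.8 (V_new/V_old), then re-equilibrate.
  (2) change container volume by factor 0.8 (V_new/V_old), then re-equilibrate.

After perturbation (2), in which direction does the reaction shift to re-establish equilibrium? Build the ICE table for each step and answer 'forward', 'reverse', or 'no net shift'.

Q₀ = 3.1784e+04 vs Keq = 0.02036 ⇒ Q>K, reverse
Step 1:
                   E          A          L          X
  Initial     0.5848      2.061    0.02268      2.701
  Change      0.7201     0.7201       1.44      -2.16
  Equil        1.305      2.781      1.463     0.5407
  solve Keq expr → x = -0.7201; check Q = 0.02036
Then change container volume by factor 0.8 (V_new/V_old).
Step 2:
                   E          A          L          X
  Initial      1.631      3.476      1.829     0.6759
  Change    -0.01392   -0.01392   -0.02784    0.04177
  Equil        1.617      3.462      1.801     0.7177
  solve Keq expr → x = 0.01392; check Q = 0.02036
Then change container volume by factor 0.8 (V_new/V_old).
Step 3:
                   E          A          L          X
  Initial      2.021      4.328      2.251     0.8971
  Change     -0.0182    -0.0182   -0.03641    0.05461
  Equil        2.003       4.31      2.214     0.9517
  solve Keq expr → x = 0.0182; check Q = 0.02036

Direction: forward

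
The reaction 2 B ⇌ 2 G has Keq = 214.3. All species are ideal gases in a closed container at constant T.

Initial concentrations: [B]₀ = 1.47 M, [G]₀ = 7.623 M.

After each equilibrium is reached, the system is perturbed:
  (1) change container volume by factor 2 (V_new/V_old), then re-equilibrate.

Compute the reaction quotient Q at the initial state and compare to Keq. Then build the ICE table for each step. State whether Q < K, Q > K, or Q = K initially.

Q₀ = 26.89; Q < K (proceeds forward)

Q₀ = 26.89 vs Keq = 214.3 ⇒ Q<K, forward
Step 1:
                  B         G
  Initial      1.47     7.623
  Change    -0.8886    0.8886
  Equil      0.5814     8.512
  solve Keq expr → x = 0.4443; check Q = 214.3
Then change container volume by factor 2 (V_new/V_old).
Step 2:
                  B         G
  Initial    0.2907     4.256
  Change          0         0
  Equil      0.2907     4.256
  solve Keq expr → x = 0; check Q = 214.3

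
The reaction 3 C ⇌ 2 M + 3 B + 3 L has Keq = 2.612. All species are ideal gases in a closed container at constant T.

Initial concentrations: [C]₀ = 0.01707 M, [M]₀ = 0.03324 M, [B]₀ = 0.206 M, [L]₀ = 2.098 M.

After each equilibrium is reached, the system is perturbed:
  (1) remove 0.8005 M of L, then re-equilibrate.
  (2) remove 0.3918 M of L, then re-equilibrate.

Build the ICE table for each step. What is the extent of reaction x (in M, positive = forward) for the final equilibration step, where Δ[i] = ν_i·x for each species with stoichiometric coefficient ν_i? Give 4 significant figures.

x = 0.001526 M

Q₀ = 17.93 vs Keq = 2.612 ⇒ Q>K, reverse
Step 1:
                   C          M          B          L
  Initial    0.01707    0.03324      0.206      2.098
  Change    0.009618  -0.006412  -0.009618  -0.009618
  Equil      0.02669    0.02683     0.1964      2.088
  solve Keq expr → x = -0.003206; check Q = 2.612
Then remove 0.8005 M of L.
Step 2:
                   C          M          B          L
  Initial    0.02669    0.02683     0.1964      1.288
  Change   -0.007448   0.004965   0.007448   0.007448
  Equil      0.01924    0.03179     0.2038      1.295
  solve Keq expr → x = 0.002483; check Q = 2.612
Then remove 0.3918 M of L.
Step 3:
                   C          M          B          L
  Initial    0.01924    0.03179     0.2038     0.9035
  Change   -0.004579   0.003053   0.004579   0.004579
  Equil      0.01466    0.03485     0.2084     0.9081
  solve Keq expr → x = 0.001526; check Q = 2.612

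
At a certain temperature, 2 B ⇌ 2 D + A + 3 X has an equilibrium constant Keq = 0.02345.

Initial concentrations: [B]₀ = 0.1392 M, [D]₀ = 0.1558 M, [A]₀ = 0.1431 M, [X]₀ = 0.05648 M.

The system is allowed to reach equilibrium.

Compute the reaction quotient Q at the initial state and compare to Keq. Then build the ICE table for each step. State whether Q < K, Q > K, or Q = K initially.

Q₀ = 3.2298e-05; Q < K (proceeds forward)

Q₀ = 3.2298e-05 vs Keq = 0.02345 ⇒ Q<K, forward
Step 1:
                    B           D           A           X
  I            0.1392      0.1558      0.1431     0.05648
  C          -0.08538     0.08538     0.04269      0.1281
  E           0.05382      0.2412      0.1858      0.1845
  solve Keq expr → x = 0.04269; check Q = 0.02345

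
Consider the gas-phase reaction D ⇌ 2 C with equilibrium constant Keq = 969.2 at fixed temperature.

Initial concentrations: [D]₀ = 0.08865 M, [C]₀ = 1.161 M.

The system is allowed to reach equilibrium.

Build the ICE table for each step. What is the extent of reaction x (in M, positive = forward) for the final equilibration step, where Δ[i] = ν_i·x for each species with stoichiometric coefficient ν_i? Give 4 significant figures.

Q₀ = 15.2 vs Keq = 969.2 ⇒ Q<K, forward
Step 1:
                   D          C
  I          0.08865      1.161
  C         -0.08681     0.1736
  E         0.001838      1.335
  solve Keq expr → x = 0.08681; check Q = 969.2

x = 0.08681 M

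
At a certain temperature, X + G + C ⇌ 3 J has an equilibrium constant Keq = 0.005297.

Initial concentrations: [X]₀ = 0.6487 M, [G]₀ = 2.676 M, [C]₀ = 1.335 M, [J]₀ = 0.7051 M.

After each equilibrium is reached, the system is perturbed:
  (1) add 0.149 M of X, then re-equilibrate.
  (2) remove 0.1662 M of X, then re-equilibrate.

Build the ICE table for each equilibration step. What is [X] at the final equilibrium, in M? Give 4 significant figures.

Q₀ = 0.1513 vs Keq = 0.005297 ⇒ Q>K, reverse
Step 1:
                   X          G          C          J
  I           0.6487      2.676      1.335     0.7051
  C           0.1482     0.1482     0.1482    -0.4446
  E           0.7969      2.824      1.483     0.2605
  solve Keq expr → x = -0.1482; check Q = 0.005297
Then add 0.149 M of X.
Step 2:
                   X          G          C          J
  I           0.9459      2.824      1.483     0.2605
  C        -0.004799  -0.004799  -0.004799     0.0144
  E           0.9411      2.819      1.478     0.2749
  solve Keq expr → x = 0.004799; check Q = 0.005297
Then remove 0.1662 M of X.
Step 3:
                   X          G          C          J
  I           0.7749      2.819      1.478     0.2749
  C         0.005389   0.005389   0.005389   -0.01617
  E           0.7803      2.825      1.484     0.2587
  solve Keq expr → x = -0.005389; check Q = 0.005297

[X]_eq = 0.7803 M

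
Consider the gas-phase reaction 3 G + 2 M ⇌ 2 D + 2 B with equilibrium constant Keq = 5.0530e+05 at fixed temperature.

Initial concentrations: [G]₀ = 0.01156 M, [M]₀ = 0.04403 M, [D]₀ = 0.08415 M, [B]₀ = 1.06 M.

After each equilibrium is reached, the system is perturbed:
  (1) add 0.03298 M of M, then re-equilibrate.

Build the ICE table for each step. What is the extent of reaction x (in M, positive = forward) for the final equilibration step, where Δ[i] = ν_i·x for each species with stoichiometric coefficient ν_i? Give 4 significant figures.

Q₀ = 2.6567e+06 vs Keq = 5.0530e+05 ⇒ Q>K, reverse
Step 1:
                    G           M           D           B
  Initial     0.01156     0.04403     0.08415        1.06
  Change     0.006593    0.004395   -0.004395   -0.004395
  Equil       0.01815     0.04843     0.07975       1.056
  solve Keq expr → x = -0.002198; check Q = 5.0530e+05
Then add 0.03298 M of M.
Step 2:
                    G           M           D           B
  Initial     0.01815     0.08141     0.07975       1.056
  Change    -0.004616   -0.003077    0.003077    0.003077
  Equil       0.01354     0.07833     0.08283       1.059
  solve Keq expr → x = 0.001539; check Q = 5.0530e+05

x = 0.001539 M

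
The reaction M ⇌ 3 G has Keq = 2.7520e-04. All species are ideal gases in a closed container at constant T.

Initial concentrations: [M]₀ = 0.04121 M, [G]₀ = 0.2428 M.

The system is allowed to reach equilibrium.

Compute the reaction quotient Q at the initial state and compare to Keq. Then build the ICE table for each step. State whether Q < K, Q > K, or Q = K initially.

Q₀ = 0.3473 vs Keq = 2.7520e-04 ⇒ Q>K, reverse
Step 1:
                  M         G
  I         0.04121    0.2428
  C         0.07049   -0.2115
  E          0.1117   0.03133
  solve Keq expr → x = -0.07049; check Q = 2.7520e-04

Q₀ = 0.3473; Q > K (proceeds reverse)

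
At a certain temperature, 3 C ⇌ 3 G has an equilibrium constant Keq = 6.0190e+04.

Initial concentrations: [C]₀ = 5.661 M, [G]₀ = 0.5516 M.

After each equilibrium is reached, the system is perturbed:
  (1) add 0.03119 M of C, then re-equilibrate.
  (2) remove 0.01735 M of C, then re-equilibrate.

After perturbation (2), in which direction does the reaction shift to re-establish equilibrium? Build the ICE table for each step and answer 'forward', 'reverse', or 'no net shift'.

Q₀ = 9.2511e-04 vs Keq = 6.0190e+04 ⇒ Q<K, forward
Step 1:
                   C          G
  I            5.661     0.5516
  C           -5.506      5.506
  E           0.1546      6.058
  solve Keq expr → x = 1.835; check Q = 6.0190e+04
Then add 0.03119 M of C.
Step 2:
                   C          G
  I           0.1858      6.058
  C         -0.03041    0.03041
  E           0.1554      6.088
  solve Keq expr → x = 0.01014; check Q = 6.0190e+04
Then remove 0.01735 M of C.
Step 3:
                   C          G
  I            0.138      6.088
  C          0.01692   -0.01692
  E           0.1549      6.072
  solve Keq expr → x = -0.005639; check Q = 6.0190e+04

Direction: reverse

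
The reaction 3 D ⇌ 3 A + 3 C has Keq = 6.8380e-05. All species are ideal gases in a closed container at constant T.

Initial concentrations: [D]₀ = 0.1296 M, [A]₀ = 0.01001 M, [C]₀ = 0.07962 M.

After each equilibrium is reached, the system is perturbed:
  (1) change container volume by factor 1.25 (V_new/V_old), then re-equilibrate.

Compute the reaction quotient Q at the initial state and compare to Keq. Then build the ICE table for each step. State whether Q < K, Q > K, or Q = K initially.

Q₀ = 2.3257e-07 vs Keq = 6.8380e-05 ⇒ Q<K, forward
Step 1:
                   D          A          C
  Initial     0.1296    0.01001    0.07962
  Change    -0.02834    0.02834    0.02834
  Equil       0.1013    0.03835      0.108
  solve Keq expr → x = 0.009448; check Q = 6.8380e-05
Then change container volume by factor 1.25 (V_new/V_old).
Step 2:
                   D          A          C
  Initial    0.08101    0.03068    0.08637
  Change   -0.004089   0.004089   0.004089
  Equil      0.07692    0.03477    0.09046
  solve Keq expr → x = 0.001363; check Q = 6.8380e-05

Q₀ = 2.3257e-07; Q < K (proceeds forward)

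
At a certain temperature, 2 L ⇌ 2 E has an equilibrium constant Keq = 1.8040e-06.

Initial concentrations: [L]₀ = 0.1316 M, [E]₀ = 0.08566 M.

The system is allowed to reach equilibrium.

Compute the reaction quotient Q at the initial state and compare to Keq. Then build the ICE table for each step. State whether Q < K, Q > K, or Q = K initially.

Q₀ = 0.4237; Q > K (proceeds reverse)

Q₀ = 0.4237 vs Keq = 1.8040e-06 ⇒ Q>K, reverse
Step 1:
                  L         E
  I          0.1316   0.08566
  C         0.08537  -0.08537
  E           0.217 2.9142e-04
  solve Keq expr → x = -0.04268; check Q = 1.8040e-06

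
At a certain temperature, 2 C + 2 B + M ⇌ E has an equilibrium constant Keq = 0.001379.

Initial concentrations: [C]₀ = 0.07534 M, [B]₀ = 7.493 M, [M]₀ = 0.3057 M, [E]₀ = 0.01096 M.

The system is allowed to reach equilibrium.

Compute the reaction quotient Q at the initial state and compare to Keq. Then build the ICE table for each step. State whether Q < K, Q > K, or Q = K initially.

Q₀ = 0.1125; Q > K (proceeds reverse)

Q₀ = 0.1125 vs Keq = 0.001379 ⇒ Q>K, reverse
Step 1:
                   C          B          M          E
  init       0.07534      7.493     0.3057    0.01096
  Δ          0.02146    0.02146    0.01073   -0.01073
  eq          0.0968      7.514     0.3164 2.3087e-04
  solve Keq expr → x = -0.01073; check Q = 0.001379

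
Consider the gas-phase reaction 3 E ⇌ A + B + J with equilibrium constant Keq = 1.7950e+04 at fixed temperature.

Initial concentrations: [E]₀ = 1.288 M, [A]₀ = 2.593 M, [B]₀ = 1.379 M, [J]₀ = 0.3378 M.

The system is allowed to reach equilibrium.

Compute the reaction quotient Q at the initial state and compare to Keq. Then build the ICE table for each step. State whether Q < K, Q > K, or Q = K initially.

Q₀ = 0.5653 vs Keq = 1.7950e+04 ⇒ Q<K, forward
Step 1:
                  E         A         B         J
  init        1.288     2.593     1.379    0.3378
  Δ          -1.227    0.4091    0.4091    0.4091
  eq        0.06067     3.002     1.788    0.7469
  solve Keq expr → x = 0.4091; check Q = 1.7950e+04

Q₀ = 0.5653; Q < K (proceeds forward)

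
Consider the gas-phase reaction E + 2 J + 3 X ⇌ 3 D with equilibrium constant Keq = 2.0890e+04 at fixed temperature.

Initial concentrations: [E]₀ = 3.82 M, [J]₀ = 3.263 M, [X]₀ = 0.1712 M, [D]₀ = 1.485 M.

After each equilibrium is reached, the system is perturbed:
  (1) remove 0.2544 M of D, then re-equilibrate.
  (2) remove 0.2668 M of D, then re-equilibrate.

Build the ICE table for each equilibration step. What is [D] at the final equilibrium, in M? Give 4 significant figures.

Q₀ = 16.05 vs Keq = 2.0890e+04 ⇒ Q<K, forward
Step 1:
                  E         J         X         D
  Initial      3.82     3.263    0.1712     1.485
  Change   -0.05115   -0.1023   -0.1535    0.1535
  Equil       3.769     3.161   0.01775     1.638
  solve Keq expr → x = 0.05115; check Q = 2.0890e+04
Then remove 0.2544 M of D.
Step 2:
                  E         J         X         D
  Initial     3.769     3.161   0.01775     1.384
  Change  -9.0653e-04 -0.001813  -0.00272   0.00272
  Equil       3.768     3.159   0.01503     1.387
  solve Keq expr → x = 9.0653e-04; check Q = 2.0890e+04
Then remove 0.2668 M of D.
Step 3:
                  E         J         X         D
  Initial     3.768     3.159   0.01503      1.12
  Change  -9.5160e-04 -0.001903 -0.002855  0.002855
  Equil       3.767     3.157   0.01218     1.123
  solve Keq expr → x = 9.5160e-04; check Q = 2.0890e+04

[D]_eq = 1.123 M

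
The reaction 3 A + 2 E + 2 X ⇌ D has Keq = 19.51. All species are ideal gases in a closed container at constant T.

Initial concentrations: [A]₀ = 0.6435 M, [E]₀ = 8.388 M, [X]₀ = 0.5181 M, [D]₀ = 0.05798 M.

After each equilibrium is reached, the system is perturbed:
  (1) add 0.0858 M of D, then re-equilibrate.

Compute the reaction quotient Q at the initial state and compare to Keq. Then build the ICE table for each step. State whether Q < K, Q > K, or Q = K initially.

Q₀ = 0.01152; Q < K (proceeds forward)

Q₀ = 0.01152 vs Keq = 19.51 ⇒ Q<K, forward
Step 1:
                   A          E          X          D
  init        0.6435      8.388     0.5181    0.05798
  Δ            -0.48      -0.32      -0.32       0.16
  eq          0.1635      8.068     0.1981      0.218
  solve Keq expr → x = 0.16; check Q = 19.51
Then add 0.0858 M of D.
Step 2:
                   A          E          X          D
  init        0.1635      8.068     0.1981     0.3038
  Δ          0.01301   0.008674   0.008674  -0.004337
  eq          0.1765      8.077     0.2068     0.2994
  solve Keq expr → x = -0.004337; check Q = 19.51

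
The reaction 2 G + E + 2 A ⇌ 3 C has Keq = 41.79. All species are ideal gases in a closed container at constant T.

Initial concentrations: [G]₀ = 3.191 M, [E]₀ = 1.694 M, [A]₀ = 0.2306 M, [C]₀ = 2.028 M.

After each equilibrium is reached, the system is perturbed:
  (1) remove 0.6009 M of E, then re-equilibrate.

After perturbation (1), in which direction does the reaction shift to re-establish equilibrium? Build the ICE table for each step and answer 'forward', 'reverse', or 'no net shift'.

Direction: reverse

Q₀ = 9.093 vs Keq = 41.79 ⇒ Q<K, forward
Step 1:
                    G           E           A           C
  init          3.191       1.694      0.2306       2.028
  Δ           -0.1043    -0.05216     -0.1043      0.1565
  eq            3.087       1.642      0.1263       2.184
  solve Keq expr → x = 0.05216; check Q = 41.79
Then remove 0.6009 M of E.
Step 2:
                    G           E           A           C
  init          3.087       1.041      0.1263       2.184
  Δ           0.02588     0.01294     0.02588    -0.03882
  eq            3.113       1.054      0.1522       2.146
  solve Keq expr → x = -0.01294; check Q = 41.79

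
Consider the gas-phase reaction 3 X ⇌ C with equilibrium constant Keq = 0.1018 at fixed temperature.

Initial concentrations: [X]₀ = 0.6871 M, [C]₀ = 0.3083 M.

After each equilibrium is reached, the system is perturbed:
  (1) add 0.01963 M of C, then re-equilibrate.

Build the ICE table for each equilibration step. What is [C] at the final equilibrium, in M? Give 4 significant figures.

[C]_eq = 0.1652 M

Q₀ = 0.9504 vs Keq = 0.1018 ⇒ Q>K, reverse
Step 1:
                   X          C
  init        0.6871     0.3083
  Δ           0.4618    -0.1539
  eq           1.149     0.1544
  solve Keq expr → x = -0.1539; check Q = 0.1018
Then add 0.01963 M of C.
Step 2:
                   X          C
  init         1.149      0.174
  Δ          0.02632  -0.008774
  eq           1.175     0.1652
  solve Keq expr → x = -0.008774; check Q = 0.1018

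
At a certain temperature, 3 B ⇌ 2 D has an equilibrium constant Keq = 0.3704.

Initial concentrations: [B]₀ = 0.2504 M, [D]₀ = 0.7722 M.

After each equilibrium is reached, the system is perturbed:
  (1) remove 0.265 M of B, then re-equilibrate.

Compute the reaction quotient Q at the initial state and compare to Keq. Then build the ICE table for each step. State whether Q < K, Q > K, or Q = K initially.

Q₀ = 37.98 vs Keq = 0.3704 ⇒ Q>K, reverse
Step 1:
                    B           D
  Initial      0.2504      0.7722
  Change       0.5295      -0.353
  Equil        0.7799      0.4192
  solve Keq expr → x = -0.1765; check Q = 0.3704
Then remove 0.265 M of B.
Step 2:
                    B           D
  Initial      0.5149      0.4192
  Change       0.1423    -0.09489
  Equil        0.6573      0.3243
  solve Keq expr → x = -0.04745; check Q = 0.3704

Q₀ = 37.98; Q > K (proceeds reverse)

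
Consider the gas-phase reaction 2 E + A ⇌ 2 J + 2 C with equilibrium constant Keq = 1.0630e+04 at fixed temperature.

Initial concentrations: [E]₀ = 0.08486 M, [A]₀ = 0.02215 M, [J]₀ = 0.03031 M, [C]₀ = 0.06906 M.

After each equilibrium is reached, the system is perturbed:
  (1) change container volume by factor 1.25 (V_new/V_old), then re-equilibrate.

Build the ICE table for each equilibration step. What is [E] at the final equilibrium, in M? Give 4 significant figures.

Q₀ = 0.02747 vs Keq = 1.0630e+04 ⇒ Q<K, forward
Step 1:
                   E          A          J          C
  Initial    0.08486    0.02215    0.03031    0.06906
  Change    -0.04429   -0.02215    0.04429    0.04429
  Equil      0.04057 4.0874e-06     0.0746     0.1134
  solve Keq expr → x = 0.02215; check Q = 1.0630e+04
Then change container volume by factor 1.25 (V_new/V_old).
Step 2:
                   E          A          J          C
  Initial    0.03245 3.2700e-06    0.05968    0.09068
  Change  -1.3072e-06 -6.5359e-07 1.3072e-06 1.3072e-06
  Equil      0.03245 2.6164e-06    0.05968    0.09068
  solve Keq expr → x = 6.5359e-07; check Q = 1.0630e+04

[E]_eq = 0.03245 M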